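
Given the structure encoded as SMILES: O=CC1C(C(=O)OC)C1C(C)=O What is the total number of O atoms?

4

Scan the SMILES for O atoms (remember two-letter symbols like Cl and Br are single atoms).
Oxygen count: 4.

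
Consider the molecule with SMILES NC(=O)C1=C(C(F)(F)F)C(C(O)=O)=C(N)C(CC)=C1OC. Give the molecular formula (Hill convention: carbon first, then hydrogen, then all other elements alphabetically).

C12H13F3N2O4

Walk through each heavy atom and fill implicit hydrogens from standard valence (C 4, N 3, O 2, S 2, halogen 1):
  atom 1: N, bond orders sum to 1 (valence 3) → 2 H
  atom 2: C, bond orders sum to 4 (valence 4) → 0 H
  atom 3: O, bond orders sum to 2 (valence 2) → 0 H
  atom 4: C, bond orders sum to 4 (valence 4) → 0 H
  atom 5: C, bond orders sum to 4 (valence 4) → 0 H
  atom 6: C, bond orders sum to 4 (valence 4) → 0 H
  atom 7: F (halogen, monovalent) → 0 H
  atom 8: F (halogen, monovalent) → 0 H
  atom 9: F (halogen, monovalent) → 0 H
  atom 10: C, bond orders sum to 4 (valence 4) → 0 H
  atom 11: C, bond orders sum to 4 (valence 4) → 0 H
  atom 12: O, bond orders sum to 1 (valence 2) → 1 H
  atom 13: O, bond orders sum to 2 (valence 2) → 0 H
  atom 14: C, bond orders sum to 4 (valence 4) → 0 H
  atom 15: N, bond orders sum to 1 (valence 3) → 2 H
  atom 16: C, bond orders sum to 4 (valence 4) → 0 H
  atom 17: C, bond orders sum to 2 (valence 4) → 2 H
  atom 18: C, bond orders sum to 1 (valence 4) → 3 H
  atom 19: C, bond orders sum to 4 (valence 4) → 0 H
  atom 20: O, bond orders sum to 2 (valence 2) → 0 H
  atom 21: C, bond orders sum to 1 (valence 4) → 3 H
Totals → C:12, H:13, F:3, N:2, O:4.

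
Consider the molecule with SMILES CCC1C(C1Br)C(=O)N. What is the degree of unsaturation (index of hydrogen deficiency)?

2

Molecular formula: C6H10BrNO.
DoU = (2C + 2 + N − H − X) / 2, where X is the halogen count and O/S are ignored.
    = (2·6 + 2 + 1 − 10 − 1) / 2 = 4 / 2 = 2.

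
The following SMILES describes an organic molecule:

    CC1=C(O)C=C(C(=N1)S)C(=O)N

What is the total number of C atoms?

7

Count every carbon token in the SMILES (each C, including those in ring-closure positions and inside branches).
Carbon count: 7.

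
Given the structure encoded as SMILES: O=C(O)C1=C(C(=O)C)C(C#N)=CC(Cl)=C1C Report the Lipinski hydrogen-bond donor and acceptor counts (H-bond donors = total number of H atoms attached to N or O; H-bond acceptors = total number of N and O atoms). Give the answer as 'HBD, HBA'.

Donors: find every N or O and count the H atoms it carries.
  atom 1 (O): bond orders sum to 2 → 0 H
  atom 3 (O): bond orders sum to 1 → 1 H
  atom 7 (O): bond orders sum to 2 → 0 H
  atom 11 (N): bond orders sum to 3 → 0 H
Lipinski HBD = 1.
Acceptors: N atoms = 1, O atoms = 3 → HBA = 4.

1, 4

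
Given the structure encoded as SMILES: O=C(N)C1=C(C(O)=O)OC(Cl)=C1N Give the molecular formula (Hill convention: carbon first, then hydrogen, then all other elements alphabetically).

Walk through each heavy atom and fill implicit hydrogens from standard valence (C 4, N 3, O 2, S 2, halogen 1):
  atom 1: O, bond orders sum to 2 (valence 2) → 0 H
  atom 2: C, bond orders sum to 4 (valence 4) → 0 H
  atom 3: N, bond orders sum to 1 (valence 3) → 2 H
  atom 4: C, bond orders sum to 4 (valence 4) → 0 H
  atom 5: C, bond orders sum to 4 (valence 4) → 0 H
  atom 6: C, bond orders sum to 4 (valence 4) → 0 H
  atom 7: O, bond orders sum to 1 (valence 2) → 1 H
  atom 8: O, bond orders sum to 2 (valence 2) → 0 H
  atom 9: O, bond orders sum to 2 (valence 2) → 0 H
  atom 10: C, bond orders sum to 4 (valence 4) → 0 H
  atom 11: Cl (halogen, monovalent) → 0 H
  atom 12: C, bond orders sum to 4 (valence 4) → 0 H
  atom 13: N, bond orders sum to 1 (valence 3) → 2 H
Totals → C:6, H:5, Cl:1, N:2, O:4.
In Hill order: C6H5ClN2O4.

C6H5ClN2O4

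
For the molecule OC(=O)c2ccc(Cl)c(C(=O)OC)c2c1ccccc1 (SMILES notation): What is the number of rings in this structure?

In SMILES, each pair of matching ring-closure digits denotes one ring-closing bond; the number of such bonds equals the number of independent rings.
Ring-closure bonds here: 2.

2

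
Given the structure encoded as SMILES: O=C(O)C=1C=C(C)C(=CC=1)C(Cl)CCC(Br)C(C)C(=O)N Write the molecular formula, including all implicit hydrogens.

C15H19BrClNO3

Walk through each heavy atom and fill implicit hydrogens from standard valence (C 4, N 3, O 2, S 2, halogen 1):
  atom 1: O, bond orders sum to 2 (valence 2) → 0 H
  atom 2: C, bond orders sum to 4 (valence 4) → 0 H
  atom 3: O, bond orders sum to 1 (valence 2) → 1 H
  atom 4: C, bond orders sum to 4 (valence 4) → 0 H
  atom 5: C, bond orders sum to 3 (valence 4) → 1 H
  atom 6: C, bond orders sum to 4 (valence 4) → 0 H
  atom 7: C, bond orders sum to 1 (valence 4) → 3 H
  atom 8: C, bond orders sum to 4 (valence 4) → 0 H
  atom 9: C, bond orders sum to 3 (valence 4) → 1 H
  atom 10: C, bond orders sum to 3 (valence 4) → 1 H
  atom 11: C, bond orders sum to 3 (valence 4) → 1 H
  atom 12: Cl (halogen, monovalent) → 0 H
  atom 13: C, bond orders sum to 2 (valence 4) → 2 H
  atom 14: C, bond orders sum to 2 (valence 4) → 2 H
  atom 15: C, bond orders sum to 3 (valence 4) → 1 H
  atom 16: Br (halogen, monovalent) → 0 H
  atom 17: C, bond orders sum to 3 (valence 4) → 1 H
  atom 18: C, bond orders sum to 1 (valence 4) → 3 H
  atom 19: C, bond orders sum to 4 (valence 4) → 0 H
  atom 20: O, bond orders sum to 2 (valence 2) → 0 H
  atom 21: N, bond orders sum to 1 (valence 3) → 2 H
Totals → C:15, H:19, Br:1, Cl:1, N:1, O:3.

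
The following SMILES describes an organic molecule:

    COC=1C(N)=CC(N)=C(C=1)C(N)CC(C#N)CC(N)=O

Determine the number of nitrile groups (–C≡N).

1

The nitrile motif appears at heavy-atom position 15 in the SMILES.
Other groups present: 1 amide, 1 ether, 3 primary amine.
Nitrile count: 1.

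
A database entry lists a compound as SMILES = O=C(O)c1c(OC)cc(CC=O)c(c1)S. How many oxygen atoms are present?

Scan the SMILES for O atoms (remember two-letter symbols like Cl and Br are single atoms).
Oxygen count: 4.

4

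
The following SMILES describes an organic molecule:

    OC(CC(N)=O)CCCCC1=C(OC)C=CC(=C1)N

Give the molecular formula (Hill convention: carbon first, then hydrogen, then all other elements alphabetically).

C14H22N2O3

Walk through each heavy atom and fill implicit hydrogens from standard valence (C 4, N 3, O 2, S 2, halogen 1):
  atom 1: O, bond orders sum to 1 (valence 2) → 1 H
  atom 2: C, bond orders sum to 3 (valence 4) → 1 H
  atom 3: C, bond orders sum to 2 (valence 4) → 2 H
  atom 4: C, bond orders sum to 4 (valence 4) → 0 H
  atom 5: N, bond orders sum to 1 (valence 3) → 2 H
  atom 6: O, bond orders sum to 2 (valence 2) → 0 H
  atom 7: C, bond orders sum to 2 (valence 4) → 2 H
  atom 8: C, bond orders sum to 2 (valence 4) → 2 H
  atom 9: C, bond orders sum to 2 (valence 4) → 2 H
  atom 10: C, bond orders sum to 2 (valence 4) → 2 H
  atom 11: C, bond orders sum to 4 (valence 4) → 0 H
  atom 12: C, bond orders sum to 4 (valence 4) → 0 H
  atom 13: O, bond orders sum to 2 (valence 2) → 0 H
  atom 14: C, bond orders sum to 1 (valence 4) → 3 H
  atom 15: C, bond orders sum to 3 (valence 4) → 1 H
  atom 16: C, bond orders sum to 3 (valence 4) → 1 H
  atom 17: C, bond orders sum to 4 (valence 4) → 0 H
  atom 18: C, bond orders sum to 3 (valence 4) → 1 H
  atom 19: N, bond orders sum to 1 (valence 3) → 2 H
Totals → C:14, H:22, N:2, O:3.
In Hill order: C14H22N2O3.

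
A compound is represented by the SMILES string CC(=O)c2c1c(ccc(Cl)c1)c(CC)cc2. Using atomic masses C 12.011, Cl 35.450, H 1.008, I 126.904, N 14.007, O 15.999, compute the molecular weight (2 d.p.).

First, the molecular formula is C14H13ClO (counting implicit H from valence).
  C: 14 × 12.011 = 168.154
  Cl: 1 × 35.450 = 35.450
  H: 13 × 1.008 = 13.104
  O: 1 × 15.999 = 15.999
Sum: 14×12.011 + 1×35.450 + 13×1.008 + 1×15.999 = 232.707 → 232.71 g/mol.

232.71 g/mol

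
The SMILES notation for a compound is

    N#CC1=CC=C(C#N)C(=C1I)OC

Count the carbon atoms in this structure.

9

Count every carbon token in the SMILES (each C, including those in ring-closure positions and inside branches).
Carbon count: 9.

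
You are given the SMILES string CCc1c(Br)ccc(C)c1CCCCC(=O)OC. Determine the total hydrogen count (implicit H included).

Walk through each heavy atom and fill implicit hydrogens from standard valence (C 4, N 3, O 2, S 2, halogen 1); for lowercase aromatic atoms, an aromatic c carries 1 H when it has two neighbours and 0 H with three, and aromatic n carries 0 H:
  atom 1: C, bond orders sum to 1 (valence 4) → 3 H
  atom 2: C, bond orders sum to 2 (valence 4) → 2 H
  atom 3: aromatic c, 3 neighbours → 0 H
  atom 4: aromatic c, 3 neighbours → 0 H
  atom 5: Br (halogen, monovalent) → 0 H
  atom 6: aromatic c, 2 neighbours → 1 H
  atom 7: aromatic c, 2 neighbours → 1 H
  atom 8: aromatic c, 3 neighbours → 0 H
  atom 9: C, bond orders sum to 1 (valence 4) → 3 H
  atom 10: aromatic c, 3 neighbours → 0 H
  atom 11: C, bond orders sum to 2 (valence 4) → 2 H
  atom 12: C, bond orders sum to 2 (valence 4) → 2 H
  atom 13: C, bond orders sum to 2 (valence 4) → 2 H
  atom 14: C, bond orders sum to 2 (valence 4) → 2 H
  atom 15: C, bond orders sum to 4 (valence 4) → 0 H
  atom 16: O, bond orders sum to 2 (valence 2) → 0 H
  atom 17: O, bond orders sum to 2 (valence 2) → 0 H
  atom 18: C, bond orders sum to 1 (valence 4) → 3 H
Total hydrogens: 21.

21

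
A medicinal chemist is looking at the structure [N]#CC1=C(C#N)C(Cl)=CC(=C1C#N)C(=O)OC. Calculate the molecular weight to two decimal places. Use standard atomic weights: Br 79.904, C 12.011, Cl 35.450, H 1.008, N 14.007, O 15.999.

First, the molecular formula is C11H4ClN3O2 (counting implicit H from valence).
  C: 11 × 12.011 = 132.121
  Cl: 1 × 35.450 = 35.450
  H: 4 × 1.008 = 4.032
  N: 3 × 14.007 = 42.021
  O: 2 × 15.999 = 31.998
Sum: 11×12.011 + 1×35.450 + 4×1.008 + 3×14.007 + 2×15.999 = 245.622 → 245.62 g/mol.

245.62 g/mol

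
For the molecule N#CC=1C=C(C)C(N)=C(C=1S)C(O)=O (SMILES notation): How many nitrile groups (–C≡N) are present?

The nitrile motif appears at heavy-atom position 2 in the SMILES.
Other groups present: 1 carboxylic acid, 1 primary amine, 1 thiol.
Nitrile count: 1.

1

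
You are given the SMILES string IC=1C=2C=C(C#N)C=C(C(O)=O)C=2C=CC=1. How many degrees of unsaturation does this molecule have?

Degree of unsaturation = (number of rings) + (number of π bonds).
Ring closures in the SMILES: 2.
π bonds: 6 double bonds (each 1 DoU), 1 triple bond (each 2 DoU) → 8 DoU from unsaturation.
Total DoU = 2 + 8 = 10.

10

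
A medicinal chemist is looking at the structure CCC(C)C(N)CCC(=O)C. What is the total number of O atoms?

Scan the SMILES for O atoms (remember two-letter symbols like Cl and Br are single atoms).
Oxygen count: 1.

1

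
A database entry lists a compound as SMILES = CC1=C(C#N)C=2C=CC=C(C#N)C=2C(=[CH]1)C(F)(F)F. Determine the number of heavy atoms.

19

Every atom symbol written in the SMILES (organic subset) is one heavy atom; implicit H are not written.
Heavy atoms by element → C:14, F:3, N:2.
Total: 19.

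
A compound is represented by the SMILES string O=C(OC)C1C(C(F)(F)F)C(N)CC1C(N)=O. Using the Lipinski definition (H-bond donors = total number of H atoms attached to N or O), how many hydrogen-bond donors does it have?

4

Donors: find every N or O and count the H atoms it carries.
  atom 1 (O): bond orders sum to 2 → 0 H
  atom 3 (O): bond orders sum to 2 → 0 H
  atom 12 (N): bond orders sum to 1 → 2 H
  atom 16 (N): bond orders sum to 1 → 2 H
  atom 17 (O): bond orders sum to 2 → 0 H
Lipinski HBD = 4.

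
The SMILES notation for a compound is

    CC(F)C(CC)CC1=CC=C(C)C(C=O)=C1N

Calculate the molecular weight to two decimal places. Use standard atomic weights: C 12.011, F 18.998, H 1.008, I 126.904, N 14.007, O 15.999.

First, the molecular formula is C14H20FNO (counting implicit H from valence).
  C: 14 × 12.011 = 168.154
  F: 1 × 18.998 = 18.998
  H: 20 × 1.008 = 20.160
  N: 1 × 14.007 = 14.007
  O: 1 × 15.999 = 15.999
Sum: 14×12.011 + 1×18.998 + 20×1.008 + 1×14.007 + 1×15.999 = 237.318 → 237.32 g/mol.

237.32 g/mol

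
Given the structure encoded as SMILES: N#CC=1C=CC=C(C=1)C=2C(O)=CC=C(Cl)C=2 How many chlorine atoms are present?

1

Scan the SMILES for Cl atoms (remember two-letter symbols like Cl and Br are single atoms).
Chlorine count: 1.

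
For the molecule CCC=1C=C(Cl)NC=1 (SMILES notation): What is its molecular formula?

Walk through each heavy atom and fill implicit hydrogens from standard valence (C 4, N 3, O 2, S 2, halogen 1):
  atom 1: C, bond orders sum to 1 (valence 4) → 3 H
  atom 2: C, bond orders sum to 2 (valence 4) → 2 H
  atom 3: C, bond orders sum to 4 (valence 4) → 0 H
  atom 4: C, bond orders sum to 3 (valence 4) → 1 H
  atom 5: C, bond orders sum to 4 (valence 4) → 0 H
  atom 6: Cl (halogen, monovalent) → 0 H
  atom 7: N, bond orders sum to 2 (valence 3) → 1 H
  atom 8: C, bond orders sum to 3 (valence 4) → 1 H
Totals → C:6, H:8, Cl:1, N:1.
In Hill order: C6H8ClN.

C6H8ClN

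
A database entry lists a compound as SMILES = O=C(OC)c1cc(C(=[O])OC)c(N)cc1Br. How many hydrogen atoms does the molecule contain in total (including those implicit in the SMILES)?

Walk through each heavy atom and fill implicit hydrogens from standard valence (C 4, N 3, O 2, S 2, halogen 1); for lowercase aromatic atoms, an aromatic c carries 1 H when it has two neighbours and 0 H with three, and aromatic n carries 0 H:
  atom 1: O, bond orders sum to 2 (valence 2) → 0 H
  atom 2: C, bond orders sum to 4 (valence 4) → 0 H
  atom 3: O, bond orders sum to 2 (valence 2) → 0 H
  atom 4: C, bond orders sum to 1 (valence 4) → 3 H
  atom 5: aromatic c, 3 neighbours → 0 H
  atom 6: aromatic c, 2 neighbours → 1 H
  atom 7: aromatic c, 3 neighbours → 0 H
  atom 8: C, bond orders sum to 4 (valence 4) → 0 H
  atom 9: O with explicit H count 0
  atom 10: O, bond orders sum to 2 (valence 2) → 0 H
  atom 11: C, bond orders sum to 1 (valence 4) → 3 H
  atom 12: aromatic c, 3 neighbours → 0 H
  atom 13: N, bond orders sum to 1 (valence 3) → 2 H
  atom 14: aromatic c, 2 neighbours → 1 H
  atom 15: aromatic c, 3 neighbours → 0 H
  atom 16: Br (halogen, monovalent) → 0 H
Total hydrogens: 10.

10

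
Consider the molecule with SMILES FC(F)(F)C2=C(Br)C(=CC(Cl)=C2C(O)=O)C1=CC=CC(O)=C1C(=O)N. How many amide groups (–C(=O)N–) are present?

The amide motif appears at heavy-atom position 23 in the SMILES.
Other groups present: 1 carboxylic acid, 1 hydroxyl.
Amide count: 1.

1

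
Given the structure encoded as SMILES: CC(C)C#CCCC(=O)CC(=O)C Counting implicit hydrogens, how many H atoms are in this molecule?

Walk through each heavy atom and fill implicit hydrogens from standard valence (C 4, N 3, O 2, S 2, halogen 1):
  atom 1: C, bond orders sum to 1 (valence 4) → 3 H
  atom 2: C, bond orders sum to 3 (valence 4) → 1 H
  atom 3: C, bond orders sum to 1 (valence 4) → 3 H
  atom 4: C, bond orders sum to 4 (valence 4) → 0 H
  atom 5: C, bond orders sum to 4 (valence 4) → 0 H
  atom 6: C, bond orders sum to 2 (valence 4) → 2 H
  atom 7: C, bond orders sum to 2 (valence 4) → 2 H
  atom 8: C, bond orders sum to 4 (valence 4) → 0 H
  atom 9: O, bond orders sum to 2 (valence 2) → 0 H
  atom 10: C, bond orders sum to 2 (valence 4) → 2 H
  atom 11: C, bond orders sum to 4 (valence 4) → 0 H
  atom 12: O, bond orders sum to 2 (valence 2) → 0 H
  atom 13: C, bond orders sum to 1 (valence 4) → 3 H
Total hydrogens: 16.

16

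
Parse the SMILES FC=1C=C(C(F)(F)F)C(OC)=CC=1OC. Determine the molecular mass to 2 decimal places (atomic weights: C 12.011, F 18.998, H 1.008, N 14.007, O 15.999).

224.15 g/mol

First, the molecular formula is C9H8F4O2 (counting implicit H from valence).
  C: 9 × 12.011 = 108.099
  F: 4 × 18.998 = 75.992
  H: 8 × 1.008 = 8.064
  O: 2 × 15.999 = 31.998
Sum: 9×12.011 + 4×18.998 + 8×1.008 + 2×15.999 = 224.153 → 224.15 g/mol.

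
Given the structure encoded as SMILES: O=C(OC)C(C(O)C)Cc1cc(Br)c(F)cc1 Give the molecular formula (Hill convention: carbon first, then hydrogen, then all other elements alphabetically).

Walk through each heavy atom and fill implicit hydrogens from standard valence (C 4, N 3, O 2, S 2, halogen 1); for lowercase aromatic atoms, an aromatic c carries 1 H when it has two neighbours and 0 H with three, and aromatic n carries 0 H:
  atom 1: O, bond orders sum to 2 (valence 2) → 0 H
  atom 2: C, bond orders sum to 4 (valence 4) → 0 H
  atom 3: O, bond orders sum to 2 (valence 2) → 0 H
  atom 4: C, bond orders sum to 1 (valence 4) → 3 H
  atom 5: C, bond orders sum to 3 (valence 4) → 1 H
  atom 6: C, bond orders sum to 3 (valence 4) → 1 H
  atom 7: O, bond orders sum to 1 (valence 2) → 1 H
  atom 8: C, bond orders sum to 1 (valence 4) → 3 H
  atom 9: C, bond orders sum to 2 (valence 4) → 2 H
  atom 10: aromatic c, 3 neighbours → 0 H
  atom 11: aromatic c, 2 neighbours → 1 H
  atom 12: aromatic c, 3 neighbours → 0 H
  atom 13: Br (halogen, monovalent) → 0 H
  atom 14: aromatic c, 3 neighbours → 0 H
  atom 15: F (halogen, monovalent) → 0 H
  atom 16: aromatic c, 2 neighbours → 1 H
  atom 17: aromatic c, 2 neighbours → 1 H
Totals → C:12, H:14, Br:1, F:1, O:3.

C12H14BrFO3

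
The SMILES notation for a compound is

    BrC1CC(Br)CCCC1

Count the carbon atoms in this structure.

Count every carbon token in the SMILES (each C, including those in ring-closure positions and inside branches).
Carbon count: 7.

7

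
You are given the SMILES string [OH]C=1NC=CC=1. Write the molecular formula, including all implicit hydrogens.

C4H5NO

Walk through each heavy atom and fill implicit hydrogens from standard valence (C 4, N 3, O 2, S 2, halogen 1):
  atom 1: O with explicit H count 1
  atom 2: C, bond orders sum to 4 (valence 4) → 0 H
  atom 3: N, bond orders sum to 2 (valence 3) → 1 H
  atom 4: C, bond orders sum to 3 (valence 4) → 1 H
  atom 5: C, bond orders sum to 3 (valence 4) → 1 H
  atom 6: C, bond orders sum to 3 (valence 4) → 1 H
Totals → C:4, H:5, N:1, O:1.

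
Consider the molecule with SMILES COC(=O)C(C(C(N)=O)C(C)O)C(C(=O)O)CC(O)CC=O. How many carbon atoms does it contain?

Count every carbon token in the SMILES (each C, including those in ring-closure positions and inside branches).
Carbon count: 13.

13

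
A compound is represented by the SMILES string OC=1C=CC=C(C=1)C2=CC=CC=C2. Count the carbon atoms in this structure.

Count every carbon token in the SMILES (each C, including those in ring-closure positions and inside branches).
Carbon count: 12.

12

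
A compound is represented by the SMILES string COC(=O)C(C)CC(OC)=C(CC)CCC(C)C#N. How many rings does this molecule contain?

0

In SMILES, each pair of matching ring-closure digits denotes one ring-closing bond; the number of such bonds equals the number of independent rings.
Ring-closure bonds here: 0.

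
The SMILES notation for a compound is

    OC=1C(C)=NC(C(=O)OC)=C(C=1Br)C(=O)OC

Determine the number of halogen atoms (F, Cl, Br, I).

1

Halogen atoms appear at heavy-atom position 13 (1×Br).
Other groups present: 2 ester, 1 hydroxyl.
Halogen count: 1.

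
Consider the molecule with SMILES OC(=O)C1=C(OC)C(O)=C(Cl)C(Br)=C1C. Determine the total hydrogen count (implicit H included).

8

Walk through each heavy atom and fill implicit hydrogens from standard valence (C 4, N 3, O 2, S 2, halogen 1):
  atom 1: O, bond orders sum to 1 (valence 2) → 1 H
  atom 2: C, bond orders sum to 4 (valence 4) → 0 H
  atom 3: O, bond orders sum to 2 (valence 2) → 0 H
  atom 4: C, bond orders sum to 4 (valence 4) → 0 H
  atom 5: C, bond orders sum to 4 (valence 4) → 0 H
  atom 6: O, bond orders sum to 2 (valence 2) → 0 H
  atom 7: C, bond orders sum to 1 (valence 4) → 3 H
  atom 8: C, bond orders sum to 4 (valence 4) → 0 H
  atom 9: O, bond orders sum to 1 (valence 2) → 1 H
  atom 10: C, bond orders sum to 4 (valence 4) → 0 H
  atom 11: Cl (halogen, monovalent) → 0 H
  atom 12: C, bond orders sum to 4 (valence 4) → 0 H
  atom 13: Br (halogen, monovalent) → 0 H
  atom 14: C, bond orders sum to 4 (valence 4) → 0 H
  atom 15: C, bond orders sum to 1 (valence 4) → 3 H
Total hydrogens: 8.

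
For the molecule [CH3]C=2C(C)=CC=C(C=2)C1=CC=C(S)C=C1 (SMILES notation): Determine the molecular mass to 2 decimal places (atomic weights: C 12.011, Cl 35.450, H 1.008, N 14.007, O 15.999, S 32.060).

214.33 g/mol

First, the molecular formula is C14H14S (counting implicit H from valence).
  C: 14 × 12.011 = 168.154
  H: 14 × 1.008 = 14.112
  S: 1 × 32.060 = 32.060
Sum: 14×12.011 + 14×1.008 + 1×32.060 = 214.326 → 214.33 g/mol.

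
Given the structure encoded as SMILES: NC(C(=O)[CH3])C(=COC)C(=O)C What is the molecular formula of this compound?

C8H13NO3

Walk through each heavy atom and fill implicit hydrogens from standard valence (C 4, N 3, O 2, S 2, halogen 1):
  atom 1: N, bond orders sum to 1 (valence 3) → 2 H
  atom 2: C, bond orders sum to 3 (valence 4) → 1 H
  atom 3: C, bond orders sum to 4 (valence 4) → 0 H
  atom 4: O, bond orders sum to 2 (valence 2) → 0 H
  atom 5: C with explicit H count 3
  atom 6: C, bond orders sum to 4 (valence 4) → 0 H
  atom 7: C, bond orders sum to 3 (valence 4) → 1 H
  atom 8: O, bond orders sum to 2 (valence 2) → 0 H
  atom 9: C, bond orders sum to 1 (valence 4) → 3 H
  atom 10: C, bond orders sum to 4 (valence 4) → 0 H
  atom 11: O, bond orders sum to 2 (valence 2) → 0 H
  atom 12: C, bond orders sum to 1 (valence 4) → 3 H
Totals → C:8, H:13, N:1, O:3.
In Hill order: C8H13NO3.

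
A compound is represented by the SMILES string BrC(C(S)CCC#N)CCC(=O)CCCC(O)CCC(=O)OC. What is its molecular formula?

Walk through each heavy atom and fill implicit hydrogens from standard valence (C 4, N 3, O 2, S 2, halogen 1):
  atom 1: Br (halogen, monovalent) → 0 H
  atom 2: C, bond orders sum to 3 (valence 4) → 1 H
  atom 3: C, bond orders sum to 3 (valence 4) → 1 H
  atom 4: S, bond orders sum to 1 (valence 2) → 1 H
  atom 5: C, bond orders sum to 2 (valence 4) → 2 H
  atom 6: C, bond orders sum to 2 (valence 4) → 2 H
  atom 7: C, bond orders sum to 4 (valence 4) → 0 H
  atom 8: N, bond orders sum to 3 (valence 3) → 0 H
  atom 9: C, bond orders sum to 2 (valence 4) → 2 H
  atom 10: C, bond orders sum to 2 (valence 4) → 2 H
  atom 11: C, bond orders sum to 4 (valence 4) → 0 H
  atom 12: O, bond orders sum to 2 (valence 2) → 0 H
  atom 13: C, bond orders sum to 2 (valence 4) → 2 H
  atom 14: C, bond orders sum to 2 (valence 4) → 2 H
  atom 15: C, bond orders sum to 2 (valence 4) → 2 H
  atom 16: C, bond orders sum to 3 (valence 4) → 1 H
  atom 17: O, bond orders sum to 1 (valence 2) → 1 H
  atom 18: C, bond orders sum to 2 (valence 4) → 2 H
  atom 19: C, bond orders sum to 2 (valence 4) → 2 H
  atom 20: C, bond orders sum to 4 (valence 4) → 0 H
  atom 21: O, bond orders sum to 2 (valence 2) → 0 H
  atom 22: O, bond orders sum to 2 (valence 2) → 0 H
  atom 23: C, bond orders sum to 1 (valence 4) → 3 H
Totals → C:16, H:26, Br:1, N:1, O:4, S:1.

C16H26BrNO4S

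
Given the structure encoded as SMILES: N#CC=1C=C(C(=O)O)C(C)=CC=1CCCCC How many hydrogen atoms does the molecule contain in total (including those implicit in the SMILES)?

17

Walk through each heavy atom and fill implicit hydrogens from standard valence (C 4, N 3, O 2, S 2, halogen 1):
  atom 1: N, bond orders sum to 3 (valence 3) → 0 H
  atom 2: C, bond orders sum to 4 (valence 4) → 0 H
  atom 3: C, bond orders sum to 4 (valence 4) → 0 H
  atom 4: C, bond orders sum to 3 (valence 4) → 1 H
  atom 5: C, bond orders sum to 4 (valence 4) → 0 H
  atom 6: C, bond orders sum to 4 (valence 4) → 0 H
  atom 7: O, bond orders sum to 2 (valence 2) → 0 H
  atom 8: O, bond orders sum to 1 (valence 2) → 1 H
  atom 9: C, bond orders sum to 4 (valence 4) → 0 H
  atom 10: C, bond orders sum to 1 (valence 4) → 3 H
  atom 11: C, bond orders sum to 3 (valence 4) → 1 H
  atom 12: C, bond orders sum to 4 (valence 4) → 0 H
  atom 13: C, bond orders sum to 2 (valence 4) → 2 H
  atom 14: C, bond orders sum to 2 (valence 4) → 2 H
  atom 15: C, bond orders sum to 2 (valence 4) → 2 H
  atom 16: C, bond orders sum to 2 (valence 4) → 2 H
  atom 17: C, bond orders sum to 1 (valence 4) → 3 H
Total hydrogens: 17.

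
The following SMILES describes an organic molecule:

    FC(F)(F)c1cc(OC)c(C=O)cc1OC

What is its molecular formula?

Walk through each heavy atom and fill implicit hydrogens from standard valence (C 4, N 3, O 2, S 2, halogen 1); for lowercase aromatic atoms, an aromatic c carries 1 H when it has two neighbours and 0 H with three, and aromatic n carries 0 H:
  atom 1: F (halogen, monovalent) → 0 H
  atom 2: C, bond orders sum to 4 (valence 4) → 0 H
  atom 3: F (halogen, monovalent) → 0 H
  atom 4: F (halogen, monovalent) → 0 H
  atom 5: aromatic c, 3 neighbours → 0 H
  atom 6: aromatic c, 2 neighbours → 1 H
  atom 7: aromatic c, 3 neighbours → 0 H
  atom 8: O, bond orders sum to 2 (valence 2) → 0 H
  atom 9: C, bond orders sum to 1 (valence 4) → 3 H
  atom 10: aromatic c, 3 neighbours → 0 H
  atom 11: C, bond orders sum to 3 (valence 4) → 1 H
  atom 12: O, bond orders sum to 2 (valence 2) → 0 H
  atom 13: aromatic c, 2 neighbours → 1 H
  atom 14: aromatic c, 3 neighbours → 0 H
  atom 15: O, bond orders sum to 2 (valence 2) → 0 H
  atom 16: C, bond orders sum to 1 (valence 4) → 3 H
Totals → C:10, H:9, F:3, O:3.
In Hill order: C10H9F3O3.

C10H9F3O3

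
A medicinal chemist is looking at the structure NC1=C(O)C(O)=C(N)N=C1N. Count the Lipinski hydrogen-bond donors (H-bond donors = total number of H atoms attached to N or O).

Donors: find every N or O and count the H atoms it carries.
  atom 1 (N): bond orders sum to 1 → 2 H
  atom 4 (O): bond orders sum to 1 → 1 H
  atom 6 (O): bond orders sum to 1 → 1 H
  atom 8 (N): bond orders sum to 1 → 2 H
  atom 9 (N): bond orders sum to 3 → 0 H
  atom 11 (N): bond orders sum to 1 → 2 H
Lipinski HBD = 8.

8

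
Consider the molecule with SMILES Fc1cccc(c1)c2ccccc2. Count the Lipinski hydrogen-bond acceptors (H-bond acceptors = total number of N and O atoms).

N atoms: 0; O atoms: 0.
Lipinski HBA = 0 + 0 = 0.

0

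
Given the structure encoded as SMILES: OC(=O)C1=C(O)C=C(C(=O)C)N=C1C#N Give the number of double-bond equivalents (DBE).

8

Degree of unsaturation = (number of rings) + (number of π bonds).
Ring closures in the SMILES: 1.
π bonds: 5 double bonds (each 1 DoU), 1 triple bond (each 2 DoU) → 7 DoU from unsaturation.
Total DoU = 1 + 7 = 8.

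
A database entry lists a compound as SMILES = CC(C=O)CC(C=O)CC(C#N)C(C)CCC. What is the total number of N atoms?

Scan the SMILES for N atoms (remember two-letter symbols like Cl and Br are single atoms).
Nitrogen count: 1.

1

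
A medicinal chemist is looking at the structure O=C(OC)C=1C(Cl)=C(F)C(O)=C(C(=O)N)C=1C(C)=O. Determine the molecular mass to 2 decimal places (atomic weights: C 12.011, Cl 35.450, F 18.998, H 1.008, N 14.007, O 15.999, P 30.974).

First, the molecular formula is C11H9ClFNO5 (counting implicit H from valence).
  C: 11 × 12.011 = 132.121
  Cl: 1 × 35.450 = 35.450
  F: 1 × 18.998 = 18.998
  H: 9 × 1.008 = 9.072
  N: 1 × 14.007 = 14.007
  O: 5 × 15.999 = 79.995
Sum: 11×12.011 + 1×35.450 + 1×18.998 + 9×1.008 + 1×14.007 + 5×15.999 = 289.643 → 289.64 g/mol.

289.64 g/mol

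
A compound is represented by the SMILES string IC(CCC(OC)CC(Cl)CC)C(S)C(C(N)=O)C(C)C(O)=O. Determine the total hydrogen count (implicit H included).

27

Walk through each heavy atom and fill implicit hydrogens from standard valence (C 4, N 3, O 2, S 2, halogen 1):
  atom 1: I (halogen, monovalent) → 0 H
  atom 2: C, bond orders sum to 3 (valence 4) → 1 H
  atom 3: C, bond orders sum to 2 (valence 4) → 2 H
  atom 4: C, bond orders sum to 2 (valence 4) → 2 H
  atom 5: C, bond orders sum to 3 (valence 4) → 1 H
  atom 6: O, bond orders sum to 2 (valence 2) → 0 H
  atom 7: C, bond orders sum to 1 (valence 4) → 3 H
  atom 8: C, bond orders sum to 2 (valence 4) → 2 H
  atom 9: C, bond orders sum to 3 (valence 4) → 1 H
  atom 10: Cl (halogen, monovalent) → 0 H
  atom 11: C, bond orders sum to 2 (valence 4) → 2 H
  atom 12: C, bond orders sum to 1 (valence 4) → 3 H
  atom 13: C, bond orders sum to 3 (valence 4) → 1 H
  atom 14: S, bond orders sum to 1 (valence 2) → 1 H
  atom 15: C, bond orders sum to 3 (valence 4) → 1 H
  atom 16: C, bond orders sum to 4 (valence 4) → 0 H
  atom 17: N, bond orders sum to 1 (valence 3) → 2 H
  atom 18: O, bond orders sum to 2 (valence 2) → 0 H
  atom 19: C, bond orders sum to 3 (valence 4) → 1 H
  atom 20: C, bond orders sum to 1 (valence 4) → 3 H
  atom 21: C, bond orders sum to 4 (valence 4) → 0 H
  atom 22: O, bond orders sum to 1 (valence 2) → 1 H
  atom 23: O, bond orders sum to 2 (valence 2) → 0 H
Total hydrogens: 27.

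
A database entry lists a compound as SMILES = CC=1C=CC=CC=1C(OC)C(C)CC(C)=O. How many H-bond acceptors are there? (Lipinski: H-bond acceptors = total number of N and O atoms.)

N atoms: 0; O atoms: 2.
Lipinski HBA = 0 + 2 = 2.

2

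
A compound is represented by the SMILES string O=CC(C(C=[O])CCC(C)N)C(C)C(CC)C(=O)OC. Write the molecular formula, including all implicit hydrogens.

C15H27NO4

Walk through each heavy atom and fill implicit hydrogens from standard valence (C 4, N 3, O 2, S 2, halogen 1):
  atom 1: O, bond orders sum to 2 (valence 2) → 0 H
  atom 2: C, bond orders sum to 3 (valence 4) → 1 H
  atom 3: C, bond orders sum to 3 (valence 4) → 1 H
  atom 4: C, bond orders sum to 3 (valence 4) → 1 H
  atom 5: C, bond orders sum to 3 (valence 4) → 1 H
  atom 6: O with explicit H count 0
  atom 7: C, bond orders sum to 2 (valence 4) → 2 H
  atom 8: C, bond orders sum to 2 (valence 4) → 2 H
  atom 9: C, bond orders sum to 3 (valence 4) → 1 H
  atom 10: C, bond orders sum to 1 (valence 4) → 3 H
  atom 11: N, bond orders sum to 1 (valence 3) → 2 H
  atom 12: C, bond orders sum to 3 (valence 4) → 1 H
  atom 13: C, bond orders sum to 1 (valence 4) → 3 H
  atom 14: C, bond orders sum to 3 (valence 4) → 1 H
  atom 15: C, bond orders sum to 2 (valence 4) → 2 H
  atom 16: C, bond orders sum to 1 (valence 4) → 3 H
  atom 17: C, bond orders sum to 4 (valence 4) → 0 H
  atom 18: O, bond orders sum to 2 (valence 2) → 0 H
  atom 19: O, bond orders sum to 2 (valence 2) → 0 H
  atom 20: C, bond orders sum to 1 (valence 4) → 3 H
Totals → C:15, H:27, N:1, O:4.
In Hill order: C15H27NO4.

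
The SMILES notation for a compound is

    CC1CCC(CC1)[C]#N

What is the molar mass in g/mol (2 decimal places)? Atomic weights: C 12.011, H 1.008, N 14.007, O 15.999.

123.20 g/mol

First, the molecular formula is C8H13N (counting implicit H from valence).
  C: 8 × 12.011 = 96.088
  H: 13 × 1.008 = 13.104
  N: 1 × 14.007 = 14.007
Sum: 8×12.011 + 13×1.008 + 1×14.007 = 123.199 → 123.20 g/mol.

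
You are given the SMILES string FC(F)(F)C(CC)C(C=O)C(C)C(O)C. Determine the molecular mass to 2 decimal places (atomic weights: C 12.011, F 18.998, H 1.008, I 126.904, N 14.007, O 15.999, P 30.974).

226.24 g/mol

First, the molecular formula is C10H17F3O2 (counting implicit H from valence).
  C: 10 × 12.011 = 120.110
  F: 3 × 18.998 = 56.994
  H: 17 × 1.008 = 17.136
  O: 2 × 15.999 = 31.998
Sum: 10×12.011 + 3×18.998 + 17×1.008 + 2×15.999 = 226.238 → 226.24 g/mol.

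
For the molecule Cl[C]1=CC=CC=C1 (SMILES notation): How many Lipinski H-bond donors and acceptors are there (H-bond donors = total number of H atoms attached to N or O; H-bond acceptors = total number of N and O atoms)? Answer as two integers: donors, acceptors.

0, 0

Donors: find every N or O and count the H atoms it carries.
  (no N or O atoms present)
Lipinski HBD = 0.
Acceptors: N atoms = 0, O atoms = 0 → HBA = 0.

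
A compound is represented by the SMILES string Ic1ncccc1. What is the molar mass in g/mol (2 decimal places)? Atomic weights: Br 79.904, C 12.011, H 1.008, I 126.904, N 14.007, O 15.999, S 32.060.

First, the molecular formula is C5H4IN (counting implicit H from valence).
  C: 5 × 12.011 = 60.055
  H: 4 × 1.008 = 4.032
  I: 1 × 126.904 = 126.904
  N: 1 × 14.007 = 14.007
Sum: 5×12.011 + 4×1.008 + 1×126.904 + 1×14.007 = 204.998 → 205.00 g/mol.

205.00 g/mol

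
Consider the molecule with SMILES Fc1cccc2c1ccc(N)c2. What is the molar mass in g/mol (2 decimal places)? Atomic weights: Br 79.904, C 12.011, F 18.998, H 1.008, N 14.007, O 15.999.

161.18 g/mol

First, the molecular formula is C10H8FN (counting implicit H from valence).
  C: 10 × 12.011 = 120.110
  F: 1 × 18.998 = 18.998
  H: 8 × 1.008 = 8.064
  N: 1 × 14.007 = 14.007
Sum: 10×12.011 + 1×18.998 + 8×1.008 + 1×14.007 = 161.179 → 161.18 g/mol.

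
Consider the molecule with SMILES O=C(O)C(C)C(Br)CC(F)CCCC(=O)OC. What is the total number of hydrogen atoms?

Walk through each heavy atom and fill implicit hydrogens from standard valence (C 4, N 3, O 2, S 2, halogen 1):
  atom 1: O, bond orders sum to 2 (valence 2) → 0 H
  atom 2: C, bond orders sum to 4 (valence 4) → 0 H
  atom 3: O, bond orders sum to 1 (valence 2) → 1 H
  atom 4: C, bond orders sum to 3 (valence 4) → 1 H
  atom 5: C, bond orders sum to 1 (valence 4) → 3 H
  atom 6: C, bond orders sum to 3 (valence 4) → 1 H
  atom 7: Br (halogen, monovalent) → 0 H
  atom 8: C, bond orders sum to 2 (valence 4) → 2 H
  atom 9: C, bond orders sum to 3 (valence 4) → 1 H
  atom 10: F (halogen, monovalent) → 0 H
  atom 11: C, bond orders sum to 2 (valence 4) → 2 H
  atom 12: C, bond orders sum to 2 (valence 4) → 2 H
  atom 13: C, bond orders sum to 2 (valence 4) → 2 H
  atom 14: C, bond orders sum to 4 (valence 4) → 0 H
  atom 15: O, bond orders sum to 2 (valence 2) → 0 H
  atom 16: O, bond orders sum to 2 (valence 2) → 0 H
  atom 17: C, bond orders sum to 1 (valence 4) → 3 H
Total hydrogens: 18.

18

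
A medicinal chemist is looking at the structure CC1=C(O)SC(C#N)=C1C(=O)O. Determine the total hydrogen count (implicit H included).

Walk through each heavy atom and fill implicit hydrogens from standard valence (C 4, N 3, O 2, S 2, halogen 1):
  atom 1: C, bond orders sum to 1 (valence 4) → 3 H
  atom 2: C, bond orders sum to 4 (valence 4) → 0 H
  atom 3: C, bond orders sum to 4 (valence 4) → 0 H
  atom 4: O, bond orders sum to 1 (valence 2) → 1 H
  atom 5: S, bond orders sum to 2 (valence 2) → 0 H
  atom 6: C, bond orders sum to 4 (valence 4) → 0 H
  atom 7: C, bond orders sum to 4 (valence 4) → 0 H
  atom 8: N, bond orders sum to 3 (valence 3) → 0 H
  atom 9: C, bond orders sum to 4 (valence 4) → 0 H
  atom 10: C, bond orders sum to 4 (valence 4) → 0 H
  atom 11: O, bond orders sum to 2 (valence 2) → 0 H
  atom 12: O, bond orders sum to 1 (valence 2) → 1 H
Total hydrogens: 5.

5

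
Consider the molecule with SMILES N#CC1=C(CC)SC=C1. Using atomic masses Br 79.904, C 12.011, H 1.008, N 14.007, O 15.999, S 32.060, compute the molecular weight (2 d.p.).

137.20 g/mol

First, the molecular formula is C7H7NS (counting implicit H from valence).
  C: 7 × 12.011 = 84.077
  H: 7 × 1.008 = 7.056
  N: 1 × 14.007 = 14.007
  S: 1 × 32.060 = 32.060
Sum: 7×12.011 + 7×1.008 + 1×14.007 + 1×32.060 = 137.200 → 137.20 g/mol.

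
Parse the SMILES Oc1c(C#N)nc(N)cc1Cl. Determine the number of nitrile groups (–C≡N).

1

The nitrile motif appears at heavy-atom position 4 in the SMILES.
Other groups present: 1 hydroxyl, 1 primary amine.
Nitrile count: 1.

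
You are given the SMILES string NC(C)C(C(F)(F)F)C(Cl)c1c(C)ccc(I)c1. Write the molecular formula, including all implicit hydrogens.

Walk through each heavy atom and fill implicit hydrogens from standard valence (C 4, N 3, O 2, S 2, halogen 1); for lowercase aromatic atoms, an aromatic c carries 1 H when it has two neighbours and 0 H with three, and aromatic n carries 0 H:
  atom 1: N, bond orders sum to 1 (valence 3) → 2 H
  atom 2: C, bond orders sum to 3 (valence 4) → 1 H
  atom 3: C, bond orders sum to 1 (valence 4) → 3 H
  atom 4: C, bond orders sum to 3 (valence 4) → 1 H
  atom 5: C, bond orders sum to 4 (valence 4) → 0 H
  atom 6: F (halogen, monovalent) → 0 H
  atom 7: F (halogen, monovalent) → 0 H
  atom 8: F (halogen, monovalent) → 0 H
  atom 9: C, bond orders sum to 3 (valence 4) → 1 H
  atom 10: Cl (halogen, monovalent) → 0 H
  atom 11: aromatic c, 3 neighbours → 0 H
  atom 12: aromatic c, 3 neighbours → 0 H
  atom 13: C, bond orders sum to 1 (valence 4) → 3 H
  atom 14: aromatic c, 2 neighbours → 1 H
  atom 15: aromatic c, 2 neighbours → 1 H
  atom 16: aromatic c, 3 neighbours → 0 H
  atom 17: I (halogen, monovalent) → 0 H
  atom 18: aromatic c, 2 neighbours → 1 H
Totals → C:12, H:14, Cl:1, F:3, I:1, N:1.

C12H14ClF3IN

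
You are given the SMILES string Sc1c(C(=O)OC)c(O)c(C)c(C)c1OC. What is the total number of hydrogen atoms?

14

Walk through each heavy atom and fill implicit hydrogens from standard valence (C 4, N 3, O 2, S 2, halogen 1); for lowercase aromatic atoms, an aromatic c carries 1 H when it has two neighbours and 0 H with three, and aromatic n carries 0 H:
  atom 1: S, bond orders sum to 1 (valence 2) → 1 H
  atom 2: aromatic c, 3 neighbours → 0 H
  atom 3: aromatic c, 3 neighbours → 0 H
  atom 4: C, bond orders sum to 4 (valence 4) → 0 H
  atom 5: O, bond orders sum to 2 (valence 2) → 0 H
  atom 6: O, bond orders sum to 2 (valence 2) → 0 H
  atom 7: C, bond orders sum to 1 (valence 4) → 3 H
  atom 8: aromatic c, 3 neighbours → 0 H
  atom 9: O, bond orders sum to 1 (valence 2) → 1 H
  atom 10: aromatic c, 3 neighbours → 0 H
  atom 11: C, bond orders sum to 1 (valence 4) → 3 H
  atom 12: aromatic c, 3 neighbours → 0 H
  atom 13: C, bond orders sum to 1 (valence 4) → 3 H
  atom 14: aromatic c, 3 neighbours → 0 H
  atom 15: O, bond orders sum to 2 (valence 2) → 0 H
  atom 16: C, bond orders sum to 1 (valence 4) → 3 H
Total hydrogens: 14.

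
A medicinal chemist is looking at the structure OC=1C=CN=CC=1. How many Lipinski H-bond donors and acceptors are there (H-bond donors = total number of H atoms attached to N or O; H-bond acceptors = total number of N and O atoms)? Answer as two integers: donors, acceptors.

1, 2

Donors: find every N or O and count the H atoms it carries.
  atom 1 (O): bond orders sum to 1 → 1 H
  atom 5 (N): bond orders sum to 3 → 0 H
Lipinski HBD = 1.
Acceptors: N atoms = 1, O atoms = 1 → HBA = 2.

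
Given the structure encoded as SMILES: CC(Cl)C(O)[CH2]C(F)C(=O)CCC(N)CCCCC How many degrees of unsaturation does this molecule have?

1

Molecular formula: C14H27ClFNO2.
DoU = (2C + 2 + N − H − X) / 2, where X is the halogen count and O/S are ignored.
    = (2·14 + 2 + 1 − 27 − 2) / 2 = 2 / 2 = 1.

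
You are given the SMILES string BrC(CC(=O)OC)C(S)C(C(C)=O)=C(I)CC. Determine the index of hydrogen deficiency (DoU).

Molecular formula: C11H16BrIO3S.
DoU = (2C + 2 + N − H − X) / 2, where X is the halogen count and O/S are ignored.
    = (2·11 + 2 + 0 − 16 − 2) / 2 = 6 / 2 = 3.

3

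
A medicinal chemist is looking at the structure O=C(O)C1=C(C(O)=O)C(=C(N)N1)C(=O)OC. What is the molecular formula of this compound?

C8H8N2O6

Walk through each heavy atom and fill implicit hydrogens from standard valence (C 4, N 3, O 2, S 2, halogen 1):
  atom 1: O, bond orders sum to 2 (valence 2) → 0 H
  atom 2: C, bond orders sum to 4 (valence 4) → 0 H
  atom 3: O, bond orders sum to 1 (valence 2) → 1 H
  atom 4: C, bond orders sum to 4 (valence 4) → 0 H
  atom 5: C, bond orders sum to 4 (valence 4) → 0 H
  atom 6: C, bond orders sum to 4 (valence 4) → 0 H
  atom 7: O, bond orders sum to 1 (valence 2) → 1 H
  atom 8: O, bond orders sum to 2 (valence 2) → 0 H
  atom 9: C, bond orders sum to 4 (valence 4) → 0 H
  atom 10: C, bond orders sum to 4 (valence 4) → 0 H
  atom 11: N, bond orders sum to 1 (valence 3) → 2 H
  atom 12: N, bond orders sum to 2 (valence 3) → 1 H
  atom 13: C, bond orders sum to 4 (valence 4) → 0 H
  atom 14: O, bond orders sum to 2 (valence 2) → 0 H
  atom 15: O, bond orders sum to 2 (valence 2) → 0 H
  atom 16: C, bond orders sum to 1 (valence 4) → 3 H
Totals → C:8, H:8, N:2, O:6.
In Hill order: C8H8N2O6.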